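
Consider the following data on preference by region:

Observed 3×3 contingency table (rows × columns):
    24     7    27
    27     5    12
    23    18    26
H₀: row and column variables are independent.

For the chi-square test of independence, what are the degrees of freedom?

df = (r−1)(c−1) = (3−1)·(3−1) = 4

degrees of freedom = 4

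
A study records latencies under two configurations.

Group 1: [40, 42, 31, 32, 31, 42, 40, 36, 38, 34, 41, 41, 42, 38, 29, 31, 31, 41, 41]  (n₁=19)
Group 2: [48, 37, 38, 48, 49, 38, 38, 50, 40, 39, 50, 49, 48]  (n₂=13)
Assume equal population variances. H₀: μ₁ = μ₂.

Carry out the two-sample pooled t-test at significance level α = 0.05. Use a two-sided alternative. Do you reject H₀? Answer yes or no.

reject H₀: yes

x̄₁=36.895, s₁=4.725, n₁=19
x̄₂=44.000, s₂=5.538, n₂=13
s_p² = [18·4.725² + 12·5.538²]/30 = 25.6596
SE = √(s_p²·(1/19+1/13)) = 1.8233
t = (36.895−44.000)/1.8233 = -3.8970
df = 30
p-value (two-sided) = 0.00051
At α=0.05: p < α → reject H₀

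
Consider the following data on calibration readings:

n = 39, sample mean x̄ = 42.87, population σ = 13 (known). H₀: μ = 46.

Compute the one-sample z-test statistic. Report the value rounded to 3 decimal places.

test statistic = -1.504

SE = σ/√n = 13/√39 = 2.0817
z = (x̄−μ₀)/SE = (42.87−46)/2.0817 = -1.5036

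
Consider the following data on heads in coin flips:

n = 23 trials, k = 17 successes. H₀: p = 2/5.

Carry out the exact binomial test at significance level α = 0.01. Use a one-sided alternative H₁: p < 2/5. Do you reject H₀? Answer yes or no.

Exact binomial: n=23, k=17, p₀=2/5=0.4000
P(X≤17) from Σ C(n,i)·p₀^i·(1−p₀)^(n−i)
p-value (one-sided, H₁ less) = 0.99978
At α=0.01: p ≥ α → fail to reject H₀

reject H₀: no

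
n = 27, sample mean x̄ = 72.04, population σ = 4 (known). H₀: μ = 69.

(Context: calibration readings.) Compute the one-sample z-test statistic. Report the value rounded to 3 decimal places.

test statistic = 3.949

SE = σ/√n = 4/√27 = 0.7698
z = (x̄−μ₀)/SE = (72.04−69)/0.7698 = 3.9491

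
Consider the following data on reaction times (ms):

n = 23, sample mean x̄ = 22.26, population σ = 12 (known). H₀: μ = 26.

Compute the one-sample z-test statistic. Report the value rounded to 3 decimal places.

test statistic = -1.495

SE = σ/√n = 12/√23 = 2.5022
z = (x̄−μ₀)/SE = (22.26−26)/2.5022 = -1.4947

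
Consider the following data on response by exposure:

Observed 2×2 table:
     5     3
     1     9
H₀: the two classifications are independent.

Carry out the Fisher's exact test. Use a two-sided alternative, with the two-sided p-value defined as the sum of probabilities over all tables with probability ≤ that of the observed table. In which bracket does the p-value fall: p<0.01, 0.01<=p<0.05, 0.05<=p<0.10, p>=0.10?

p-value bracket: 0.01<=p<0.05

Margins: r₁=8, r₂=10, c₁=6, c₂=12, n=18
p_obs = C(8,5)·C(10,1)/C(18,6); sum pmf over tables with pmf ≤ p_obs
p-value (two-sided) = 0.04299
→ bracket: 0.01<=p<0.05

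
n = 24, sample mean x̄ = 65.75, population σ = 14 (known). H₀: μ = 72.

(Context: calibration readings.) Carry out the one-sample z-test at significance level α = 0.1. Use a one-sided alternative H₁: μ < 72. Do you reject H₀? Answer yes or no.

SE = σ/√n = 14/√24 = 2.8577
z = (x̄−μ₀)/SE = (65.75−72)/2.8577 = -2.1870
p-value (one-sided, H₁ less) = 0.01437
At α=0.1: p < α → reject H₀

reject H₀: yes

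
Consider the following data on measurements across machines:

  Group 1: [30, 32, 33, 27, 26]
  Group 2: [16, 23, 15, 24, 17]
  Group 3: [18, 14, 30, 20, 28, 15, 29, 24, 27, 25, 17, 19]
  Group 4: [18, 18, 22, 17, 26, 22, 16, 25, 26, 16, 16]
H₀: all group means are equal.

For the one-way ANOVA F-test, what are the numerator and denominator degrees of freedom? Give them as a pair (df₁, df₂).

degrees of freedom = [3, 29]

k = 4 groups, N = 33 total
df = (k−1, N−k) = (4−1, 33−4) = (3, 29)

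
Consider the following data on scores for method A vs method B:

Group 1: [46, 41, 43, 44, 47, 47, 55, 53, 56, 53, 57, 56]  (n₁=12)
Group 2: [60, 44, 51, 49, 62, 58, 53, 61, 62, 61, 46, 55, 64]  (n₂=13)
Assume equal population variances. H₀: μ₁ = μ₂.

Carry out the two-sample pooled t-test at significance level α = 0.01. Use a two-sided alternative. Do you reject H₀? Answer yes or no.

reject H₀: no

x̄₁=49.833, s₁=5.750, n₁=12
x̄₂=55.846, s₂=6.669, n₂=13
s_p² = [11·5.750² + 12·6.669²]/23 = 39.0156
SE = √(s_p²·(1/12+1/13)) = 2.5005
t = (49.833−55.846)/2.5005 = -2.4046
df = 23
p-value (two-sided) = 0.02464
At α=0.01: p ≥ α → fail to reject H₀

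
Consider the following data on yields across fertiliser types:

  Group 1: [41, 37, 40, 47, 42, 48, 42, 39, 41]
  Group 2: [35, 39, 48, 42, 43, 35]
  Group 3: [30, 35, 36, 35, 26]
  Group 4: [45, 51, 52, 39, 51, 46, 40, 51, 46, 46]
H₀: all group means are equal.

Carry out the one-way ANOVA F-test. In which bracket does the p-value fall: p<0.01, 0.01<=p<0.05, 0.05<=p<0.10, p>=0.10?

Group means [41.89, 40.33, 32.40, 46.70], grand mean 41.600
SSB = Σnᵢ(x̄ᵢ−x̄)² = 693.678; SSW = ΣΣ(x−x̄ᵢ)² = 493.522
MSB = 693.678/3 = 231.2259; MSW = 493.522/26 = 18.9816
F = MSB/MSW = 12.1816
df = (3, 26)
p-value (upper-tail) = 0.00004
→ bracket: p<0.01

p-value bracket: p<0.01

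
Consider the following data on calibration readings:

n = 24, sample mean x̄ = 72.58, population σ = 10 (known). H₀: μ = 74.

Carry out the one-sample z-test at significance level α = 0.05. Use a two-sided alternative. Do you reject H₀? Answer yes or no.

reject H₀: no

SE = σ/√n = 10/√24 = 2.0412
z = (x̄−μ₀)/SE = (72.58−74)/2.0412 = -0.6957
p-value (two-sided) = 0.48664
At α=0.05: p ≥ α → fail to reject H₀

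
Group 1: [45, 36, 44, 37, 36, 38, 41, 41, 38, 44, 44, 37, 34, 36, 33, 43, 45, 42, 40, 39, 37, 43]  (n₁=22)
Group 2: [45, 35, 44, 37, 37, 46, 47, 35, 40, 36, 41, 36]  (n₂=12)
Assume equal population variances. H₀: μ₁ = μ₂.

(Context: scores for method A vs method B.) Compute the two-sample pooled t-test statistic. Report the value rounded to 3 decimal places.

x̄₁=39.682, s₁=3.708, n₁=22
x̄₂=39.917, s₂=4.542, n₂=12
s_p² = [21·3.708² + 11·4.542²]/32 = 16.1153
SE = √(s_p²·(1/22+1/12)) = 1.4406
t = (39.682−39.917)/1.4406 = -0.1630
df = 32

test statistic = -0.163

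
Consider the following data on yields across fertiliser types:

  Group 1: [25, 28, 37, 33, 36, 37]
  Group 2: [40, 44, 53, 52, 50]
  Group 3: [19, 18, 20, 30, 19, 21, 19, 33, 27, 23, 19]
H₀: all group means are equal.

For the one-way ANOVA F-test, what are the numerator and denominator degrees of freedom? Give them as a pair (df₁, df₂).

k = 3 groups, N = 22 total
df = (k−1, N−k) = (3−1, 22−3) = (2, 19)

degrees of freedom = [2, 19]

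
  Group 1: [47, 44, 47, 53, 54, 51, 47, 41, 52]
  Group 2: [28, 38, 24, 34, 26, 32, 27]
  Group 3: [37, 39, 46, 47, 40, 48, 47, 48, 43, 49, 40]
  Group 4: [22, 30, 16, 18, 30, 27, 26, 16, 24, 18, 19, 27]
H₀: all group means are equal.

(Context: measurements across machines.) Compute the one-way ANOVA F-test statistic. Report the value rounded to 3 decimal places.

Group means [48.44, 29.86, 44.00, 22.75], grand mean 35.949
SSB = Σnᵢ(x̄ᵢ−x̄)² = 4468.568; SSW = ΣΣ(x−x̄ᵢ)² = 791.329
MSB = 4468.568/3 = 1489.5227; MSW = 791.329/35 = 22.6094
F = MSB/MSW = 65.8807
df = (3, 35)

test statistic = 65.881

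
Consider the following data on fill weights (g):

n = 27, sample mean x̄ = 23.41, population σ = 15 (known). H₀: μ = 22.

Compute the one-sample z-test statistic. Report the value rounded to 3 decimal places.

SE = σ/√n = 15/√27 = 2.8868
z = (x̄−μ₀)/SE = (23.41−22)/2.8868 = 0.4884

test statistic = 0.488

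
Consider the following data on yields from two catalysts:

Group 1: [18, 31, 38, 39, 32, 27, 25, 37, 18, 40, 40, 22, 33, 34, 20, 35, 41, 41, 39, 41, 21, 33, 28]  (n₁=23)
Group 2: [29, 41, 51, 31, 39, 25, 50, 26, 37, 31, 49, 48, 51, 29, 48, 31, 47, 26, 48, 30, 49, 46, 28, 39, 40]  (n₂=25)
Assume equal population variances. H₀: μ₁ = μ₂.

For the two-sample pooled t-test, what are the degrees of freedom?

degrees of freedom = 46

df = n₁ + n₂ − 2 = 23 + 25 − 2 = 46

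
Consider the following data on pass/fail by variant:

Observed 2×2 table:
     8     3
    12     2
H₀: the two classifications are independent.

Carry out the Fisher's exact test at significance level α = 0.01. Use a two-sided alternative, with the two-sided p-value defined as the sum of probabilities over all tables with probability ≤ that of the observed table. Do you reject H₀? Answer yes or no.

reject H₀: no

Margins: r₁=11, r₂=14, c₁=20, c₂=5, n=25
p_obs = C(11,8)·C(14,12)/C(25,20); sum pmf over tables with pmf ≤ p_obs
p-value (two-sided) = 0.62319
At α=0.01: p ≥ α → fail to reject H₀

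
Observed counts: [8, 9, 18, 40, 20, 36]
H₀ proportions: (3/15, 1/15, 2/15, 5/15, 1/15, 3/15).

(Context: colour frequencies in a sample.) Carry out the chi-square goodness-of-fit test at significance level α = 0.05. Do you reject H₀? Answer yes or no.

reject H₀: yes

n = 131; E_i = n·p_i = [26.20, 8.73, 17.47, 43.67, 8.73, 26.20]
χ² = (8−26.20)²/26.20 + (9−8.73)²/8.73 + (18−17.47)²/17.47 + (40−43.67)²/43.67 + (20−8.73)²/8.73 + (36−26.20)²/26.20 = 31.1756
df = 5
p-value (upper-tail) = 0.00001
At α=0.05: p < α → reject H₀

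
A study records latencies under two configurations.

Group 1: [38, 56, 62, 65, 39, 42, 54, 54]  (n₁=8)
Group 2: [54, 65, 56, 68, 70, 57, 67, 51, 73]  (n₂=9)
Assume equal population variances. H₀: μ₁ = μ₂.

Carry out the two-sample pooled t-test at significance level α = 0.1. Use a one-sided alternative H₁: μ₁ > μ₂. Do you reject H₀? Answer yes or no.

reject H₀: no

x̄₁=51.250, s₁=10.375, n₁=8
x̄₂=62.333, s₂=7.906, n₂=9
s_p² = [7·10.375² + 8·7.906²]/15 = 83.5667
SE = √(s_p²·(1/8+1/9)) = 4.4420
t = (51.250−62.333)/4.4420 = -2.4951
df = 15
p-value (one-sided, H₁ greater) = 0.98763
At α=0.1: p ≥ α → fail to reject H₀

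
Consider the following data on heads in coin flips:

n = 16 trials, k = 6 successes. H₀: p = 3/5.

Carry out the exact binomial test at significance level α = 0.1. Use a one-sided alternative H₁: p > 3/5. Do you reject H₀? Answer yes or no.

Exact binomial: n=16, k=6, p₀=3/5=0.6000
P(X≥6) from Σ C(n,i)·p₀^i·(1−p₀)^(n−i)
p-value (one-sided, H₁ greater) = 0.98086
At α=0.1: p ≥ α → fail to reject H₀

reject H₀: no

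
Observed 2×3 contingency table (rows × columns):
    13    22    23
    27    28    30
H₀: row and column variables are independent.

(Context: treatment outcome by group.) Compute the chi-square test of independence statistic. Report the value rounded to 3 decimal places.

Row totals [58, 85], col totals [40, 50, 53], n=143
χ² = (13−16.22)²/16.22 + (22−20.28)²/20.28 + (23−21.50)²/21.50 + (27−23.78)²/23.78 + (28−29.72)²/29.72 + (30−31.50)²/31.50 = 1.5001
df = 2

test statistic = 1.500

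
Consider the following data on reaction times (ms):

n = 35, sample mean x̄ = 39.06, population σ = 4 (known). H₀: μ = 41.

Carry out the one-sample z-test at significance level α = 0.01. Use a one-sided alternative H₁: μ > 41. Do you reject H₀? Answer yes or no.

SE = σ/√n = 4/√35 = 0.6761
z = (x̄−μ₀)/SE = (39.06−41)/0.6761 = -2.8693
p-value (one-sided, H₁ greater) = 0.99794
At α=0.01: p ≥ α → fail to reject H₀

reject H₀: no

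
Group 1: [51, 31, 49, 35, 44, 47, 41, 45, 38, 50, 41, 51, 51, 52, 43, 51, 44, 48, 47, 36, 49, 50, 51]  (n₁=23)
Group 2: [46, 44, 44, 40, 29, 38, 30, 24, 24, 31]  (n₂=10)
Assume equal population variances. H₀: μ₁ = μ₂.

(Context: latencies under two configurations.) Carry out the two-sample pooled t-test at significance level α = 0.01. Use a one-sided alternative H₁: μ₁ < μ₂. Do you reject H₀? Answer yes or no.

reject H₀: no

x̄₁=45.435, s₁=5.984, n₁=23
x̄₂=35.000, s₂=8.406, n₂=10
s_p² = [22·5.984² + 9·8.406²]/31 = 45.9243
SE = √(s_p²·(1/23+1/10)) = 2.5669
t = (45.435−35.000)/2.5669 = 4.0651
df = 31
p-value (one-sided, H₁ less) = 0.99985
At α=0.01: p ≥ α → fail to reject H₀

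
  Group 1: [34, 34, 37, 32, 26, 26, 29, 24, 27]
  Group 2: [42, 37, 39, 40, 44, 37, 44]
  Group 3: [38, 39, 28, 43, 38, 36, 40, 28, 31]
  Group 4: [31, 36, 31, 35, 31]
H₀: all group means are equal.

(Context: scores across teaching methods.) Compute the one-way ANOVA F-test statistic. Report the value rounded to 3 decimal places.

test statistic = 8.458

Group means [29.89, 40.43, 35.67, 32.80], grand mean 34.567
SSB = Σnᵢ(x̄ᵢ−x̄)² = 463.963; SSW = ΣΣ(x−x̄ᵢ)² = 475.403
MSB = 463.963/3 = 154.6545; MSW = 475.403/26 = 18.2847
F = MSB/MSW = 8.4581
df = (3, 26)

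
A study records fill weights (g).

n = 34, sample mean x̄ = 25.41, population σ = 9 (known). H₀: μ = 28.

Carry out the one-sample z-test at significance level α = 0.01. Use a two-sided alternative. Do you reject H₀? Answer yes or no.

SE = σ/√n = 9/√34 = 1.5435
z = (x̄−μ₀)/SE = (25.41−28)/1.5435 = -1.6780
p-value (two-sided) = 0.09334
At α=0.01: p ≥ α → fail to reject H₀

reject H₀: no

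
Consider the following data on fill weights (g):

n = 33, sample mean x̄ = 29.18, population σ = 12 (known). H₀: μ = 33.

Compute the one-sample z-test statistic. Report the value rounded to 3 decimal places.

SE = σ/√n = 12/√33 = 2.0889
z = (x̄−μ₀)/SE = (29.18−33)/2.0889 = -1.8287

test statistic = -1.829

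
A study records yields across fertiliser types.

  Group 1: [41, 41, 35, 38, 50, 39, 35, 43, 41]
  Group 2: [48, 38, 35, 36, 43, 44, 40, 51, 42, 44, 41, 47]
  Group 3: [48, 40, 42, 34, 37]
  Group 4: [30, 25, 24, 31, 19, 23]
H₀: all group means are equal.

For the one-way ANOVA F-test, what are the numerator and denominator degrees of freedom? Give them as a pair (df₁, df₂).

degrees of freedom = [3, 28]

k = 4 groups, N = 32 total
df = (k−1, N−k) = (4−1, 32−4) = (3, 28)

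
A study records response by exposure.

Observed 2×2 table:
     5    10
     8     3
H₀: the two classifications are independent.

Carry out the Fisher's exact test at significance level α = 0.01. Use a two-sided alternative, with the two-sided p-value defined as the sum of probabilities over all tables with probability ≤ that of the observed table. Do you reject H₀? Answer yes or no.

reject H₀: no

Margins: r₁=15, r₂=11, c₁=13, c₂=13, n=26
p_obs = C(15,5)·C(11,8)/C(26,13); sum pmf over tables with pmf ≤ p_obs
p-value (two-sided) = 0.11070
At α=0.01: p ≥ α → fail to reject H₀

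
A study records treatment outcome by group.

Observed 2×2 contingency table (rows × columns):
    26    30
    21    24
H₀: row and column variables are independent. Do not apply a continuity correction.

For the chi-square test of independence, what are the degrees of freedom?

df = (r−1)(c−1) = (2−1)·(2−1) = 1

degrees of freedom = 1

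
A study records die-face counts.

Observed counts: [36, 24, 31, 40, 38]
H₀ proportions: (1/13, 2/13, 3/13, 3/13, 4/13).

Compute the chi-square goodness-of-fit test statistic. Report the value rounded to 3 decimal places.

n = 169; E_i = n·p_i = [13.00, 26.00, 39.00, 39.00, 52.00]
χ² = (36−13.00)²/13.00 + (24−26.00)²/26.00 + (31−39.00)²/39.00 + (40−39.00)²/39.00 + (38−52.00)²/52.00 = 46.2821
df = 4

test statistic = 46.282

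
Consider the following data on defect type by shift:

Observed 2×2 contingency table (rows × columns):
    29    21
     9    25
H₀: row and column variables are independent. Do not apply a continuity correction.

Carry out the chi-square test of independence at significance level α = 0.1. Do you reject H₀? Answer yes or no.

Row totals [50, 34], col totals [38, 46], n=84
χ² = (29−22.62)²/22.62 + (21−27.38)²/27.38 + (9−15.38)²/15.38 + (25−18.62)²/18.62 = 8.1212
df = 1
p-value (upper-tail) = 0.00438
At α=0.1: p < α → reject H₀

reject H₀: yes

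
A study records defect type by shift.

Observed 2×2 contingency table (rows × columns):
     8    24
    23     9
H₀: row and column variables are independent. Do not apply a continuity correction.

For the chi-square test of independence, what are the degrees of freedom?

degrees of freedom = 1

df = (r−1)(c−1) = (2−1)·(2−1) = 1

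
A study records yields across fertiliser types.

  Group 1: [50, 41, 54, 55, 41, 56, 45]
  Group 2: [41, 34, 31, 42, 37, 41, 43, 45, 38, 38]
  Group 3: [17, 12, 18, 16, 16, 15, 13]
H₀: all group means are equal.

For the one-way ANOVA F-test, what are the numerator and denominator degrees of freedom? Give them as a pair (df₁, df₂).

degrees of freedom = [2, 21]

k = 3 groups, N = 24 total
df = (k−1, N−k) = (3−1, 24−3) = (2, 21)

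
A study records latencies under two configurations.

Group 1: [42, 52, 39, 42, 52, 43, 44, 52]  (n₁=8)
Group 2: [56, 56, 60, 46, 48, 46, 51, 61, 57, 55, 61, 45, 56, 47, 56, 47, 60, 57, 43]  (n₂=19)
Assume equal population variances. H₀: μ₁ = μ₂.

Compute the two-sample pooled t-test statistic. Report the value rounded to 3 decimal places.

test statistic = -2.950

x̄₁=45.750, s₁=5.365, n₁=8
x̄₂=53.053, s₂=6.060, n₂=19
s_p² = [7·5.365² + 18·6.060²]/25 = 34.4979
SE = √(s_p²·(1/8+1/19)) = 2.4755
t = (45.750−53.053)/2.4755 = -2.9500
df = 25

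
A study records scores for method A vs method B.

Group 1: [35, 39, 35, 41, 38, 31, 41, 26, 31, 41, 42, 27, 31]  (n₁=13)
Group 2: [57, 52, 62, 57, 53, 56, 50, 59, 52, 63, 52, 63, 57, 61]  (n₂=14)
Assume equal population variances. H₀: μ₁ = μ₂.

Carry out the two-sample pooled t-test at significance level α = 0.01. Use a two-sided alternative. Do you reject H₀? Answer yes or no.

reject H₀: yes

x̄₁=35.231, s₁=5.585, n₁=13
x̄₂=56.714, s₂=4.445, n₂=14
s_p² = [12·5.585² + 13·4.445²]/25 = 25.2466
SE = √(s_p²·(1/13+1/14)) = 1.9353
t = (35.231−56.714)/1.9353 = -11.1009
df = 25
p-value (two-sided) = 0.00000
At α=0.01: p < α → reject H₀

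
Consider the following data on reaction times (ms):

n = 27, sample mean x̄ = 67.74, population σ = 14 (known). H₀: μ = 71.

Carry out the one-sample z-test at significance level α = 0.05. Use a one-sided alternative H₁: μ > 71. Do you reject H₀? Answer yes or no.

SE = σ/√n = 14/√27 = 2.6943
z = (x̄−μ₀)/SE = (67.74−71)/2.6943 = -1.2100
p-value (one-sided, H₁ greater) = 0.88685
At α=0.05: p ≥ α → fail to reject H₀

reject H₀: no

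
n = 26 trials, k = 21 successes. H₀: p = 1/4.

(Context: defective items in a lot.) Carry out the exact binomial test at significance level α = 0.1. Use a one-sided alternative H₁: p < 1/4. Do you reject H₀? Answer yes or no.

Exact binomial: n=26, k=21, p₀=1/4=0.2500
P(X≤21) from Σ C(n,i)·p₀^i·(1−p₀)^(n−i)
p-value (one-sided, H₁ less) = 1.00000
At α=0.1: p ≥ α → fail to reject H₀

reject H₀: no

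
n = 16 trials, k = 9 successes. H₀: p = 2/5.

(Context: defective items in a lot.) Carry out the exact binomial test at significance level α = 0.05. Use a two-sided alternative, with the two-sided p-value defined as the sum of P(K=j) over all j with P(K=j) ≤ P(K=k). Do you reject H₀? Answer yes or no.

Exact binomial: n=16, k=9, p₀=2/5=0.4000
P(X=j) = C(n,j)·p₀^j·(1−p₀)^(n−j); p = Σ P(X=j) over j with P(X=j) ≤ P(X=9)
p-value (two-sided) = 0.20742
At α=0.05: p ≥ α → fail to reject H₀

reject H₀: no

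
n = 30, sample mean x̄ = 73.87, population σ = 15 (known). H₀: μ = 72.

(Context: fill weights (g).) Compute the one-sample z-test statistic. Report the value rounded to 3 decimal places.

test statistic = 0.683

SE = σ/√n = 15/√30 = 2.7386
z = (x̄−μ₀)/SE = (73.87−72)/2.7386 = 0.6828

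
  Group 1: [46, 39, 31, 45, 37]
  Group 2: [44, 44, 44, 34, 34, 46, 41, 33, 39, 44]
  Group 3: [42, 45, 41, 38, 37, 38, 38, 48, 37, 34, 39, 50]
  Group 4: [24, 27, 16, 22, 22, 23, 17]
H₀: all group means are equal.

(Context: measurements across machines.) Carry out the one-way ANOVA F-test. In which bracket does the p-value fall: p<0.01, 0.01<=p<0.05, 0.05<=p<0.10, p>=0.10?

Group means [39.60, 40.30, 40.58, 21.57], grand mean 36.441
SSB = Σnᵢ(x̄ᵢ−x̄)² = 1952.451; SSW = ΣΣ(x−x̄ᵢ)² = 719.931
MSB = 1952.451/3 = 650.8171; MSW = 719.931/30 = 23.9977
F = MSB/MSW = 27.1200
df = (3, 30)
p-value (upper-tail) = 0.00000
→ bracket: p<0.01

p-value bracket: p<0.01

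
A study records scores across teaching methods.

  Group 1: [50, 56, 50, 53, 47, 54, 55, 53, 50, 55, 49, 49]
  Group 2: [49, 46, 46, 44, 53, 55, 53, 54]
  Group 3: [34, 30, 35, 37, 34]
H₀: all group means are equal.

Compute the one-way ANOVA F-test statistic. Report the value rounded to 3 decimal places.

Group means [51.75, 50.00, 34.00], grand mean 47.640
SSB = Σnᵢ(x̄ᵢ−x̄)² = 1177.510; SSW = ΣΣ(x−x̄ᵢ)² = 248.250
MSB = 1177.510/2 = 588.7550; MSW = 248.250/22 = 11.2841
F = MSB/MSW = 52.1757
df = (2, 22)

test statistic = 52.176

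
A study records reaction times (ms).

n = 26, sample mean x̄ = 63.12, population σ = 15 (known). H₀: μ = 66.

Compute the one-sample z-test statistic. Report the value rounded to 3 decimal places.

SE = σ/√n = 15/√26 = 2.9417
z = (x̄−μ₀)/SE = (63.12−66)/2.9417 = -0.9790

test statistic = -0.979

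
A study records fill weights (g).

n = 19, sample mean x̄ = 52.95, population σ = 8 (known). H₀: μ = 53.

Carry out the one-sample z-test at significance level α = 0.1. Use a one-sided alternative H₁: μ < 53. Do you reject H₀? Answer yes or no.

reject H₀: no

SE = σ/√n = 8/√19 = 1.8353
z = (x̄−μ₀)/SE = (52.95−53)/1.8353 = -0.0272
p-value (one-sided, H₁ less) = 0.48913
At α=0.1: p ≥ α → fail to reject H₀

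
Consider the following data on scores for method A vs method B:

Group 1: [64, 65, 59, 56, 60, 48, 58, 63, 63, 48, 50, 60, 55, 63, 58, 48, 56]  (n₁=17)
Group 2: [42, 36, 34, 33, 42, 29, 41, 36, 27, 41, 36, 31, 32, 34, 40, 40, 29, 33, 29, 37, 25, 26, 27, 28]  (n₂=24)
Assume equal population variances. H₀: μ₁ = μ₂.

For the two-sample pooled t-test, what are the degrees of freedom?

df = n₁ + n₂ − 2 = 17 + 24 − 2 = 39

degrees of freedom = 39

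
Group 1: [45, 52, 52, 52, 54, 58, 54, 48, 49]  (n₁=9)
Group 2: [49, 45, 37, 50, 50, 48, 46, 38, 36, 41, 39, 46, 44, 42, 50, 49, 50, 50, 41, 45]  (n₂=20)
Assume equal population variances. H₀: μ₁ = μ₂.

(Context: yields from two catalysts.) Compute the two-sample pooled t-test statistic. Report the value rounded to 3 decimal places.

test statistic = 3.711

x̄₁=51.556, s₁=3.812, n₁=9
x̄₂=44.800, s₂=4.808, n₂=20
s_p² = [8·3.812² + 19·4.808²]/27 = 20.5712
SE = √(s_p²·(1/9+1/20)) = 1.8205
t = (51.556−44.800)/1.8205 = 3.7108
df = 27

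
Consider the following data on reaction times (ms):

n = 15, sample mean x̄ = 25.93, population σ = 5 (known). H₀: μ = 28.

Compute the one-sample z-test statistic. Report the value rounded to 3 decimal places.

SE = σ/√n = 5/√15 = 1.2910
z = (x̄−μ₀)/SE = (25.93−28)/1.2910 = -1.6034

test statistic = -1.603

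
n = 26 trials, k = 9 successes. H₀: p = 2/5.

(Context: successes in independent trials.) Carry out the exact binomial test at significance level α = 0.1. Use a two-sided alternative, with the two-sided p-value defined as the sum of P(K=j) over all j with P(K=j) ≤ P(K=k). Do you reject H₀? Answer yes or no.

reject H₀: no

Exact binomial: n=26, k=9, p₀=2/5=0.4000
P(X=j) = C(n,j)·p₀^j·(1−p₀)^(n−j); p = Σ P(X=j) over j with P(X=j) ≤ P(X=9)
p-value (two-sided) = 0.69050
At α=0.1: p ≥ α → fail to reject H₀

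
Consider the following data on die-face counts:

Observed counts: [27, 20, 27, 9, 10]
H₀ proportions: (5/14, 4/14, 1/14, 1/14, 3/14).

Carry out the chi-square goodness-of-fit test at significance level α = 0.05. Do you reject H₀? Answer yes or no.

reject H₀: yes

n = 93; E_i = n·p_i = [33.21, 26.57, 6.64, 6.64, 19.93]
χ² = (27−33.21)²/33.21 + (20−26.57)²/26.57 + (27−6.64)²/6.64 + (9−6.64)²/6.64 + (10−19.93)²/19.93 = 70.9556
df = 4
p-value (upper-tail) = 0.00000
At α=0.05: p < α → reject H₀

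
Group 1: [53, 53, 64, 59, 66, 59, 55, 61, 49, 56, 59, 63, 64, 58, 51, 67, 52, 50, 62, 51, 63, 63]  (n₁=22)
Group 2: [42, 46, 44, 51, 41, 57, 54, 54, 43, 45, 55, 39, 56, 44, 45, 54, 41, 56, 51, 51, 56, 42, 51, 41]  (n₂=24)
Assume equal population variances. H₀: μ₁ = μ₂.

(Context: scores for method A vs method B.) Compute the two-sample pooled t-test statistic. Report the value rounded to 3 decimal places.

test statistic = 5.677

x̄₁=58.091, s₁=5.614, n₁=22
x̄₂=48.292, s₂=6.054, n₂=24
s_p² = [21·5.614² + 23·6.054²]/44 = 34.1995
SE = √(s_p²·(1/22+1/24)) = 1.7261
t = (58.091−48.292)/1.7261 = 5.6770
df = 44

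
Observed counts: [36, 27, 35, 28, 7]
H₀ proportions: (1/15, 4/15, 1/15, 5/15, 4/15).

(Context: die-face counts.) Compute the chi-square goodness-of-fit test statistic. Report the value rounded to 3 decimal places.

test statistic = 190.944

n = 133; E_i = n·p_i = [8.87, 35.47, 8.87, 44.33, 35.47]
χ² = (36−8.87)²/8.87 + (27−35.47)²/35.47 + (35−8.87)²/8.87 + (28−44.33)²/44.33 + (7−35.47)²/35.47 = 190.9436
df = 4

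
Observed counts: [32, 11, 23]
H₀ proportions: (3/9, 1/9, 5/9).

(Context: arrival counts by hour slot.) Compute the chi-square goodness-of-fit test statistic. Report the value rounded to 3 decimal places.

n = 66; E_i = n·p_i = [22.00, 7.33, 36.67]
χ² = (32−22.00)²/22.00 + (11−7.33)²/7.33 + (23−36.67)²/36.67 = 11.4727
df = 2

test statistic = 11.473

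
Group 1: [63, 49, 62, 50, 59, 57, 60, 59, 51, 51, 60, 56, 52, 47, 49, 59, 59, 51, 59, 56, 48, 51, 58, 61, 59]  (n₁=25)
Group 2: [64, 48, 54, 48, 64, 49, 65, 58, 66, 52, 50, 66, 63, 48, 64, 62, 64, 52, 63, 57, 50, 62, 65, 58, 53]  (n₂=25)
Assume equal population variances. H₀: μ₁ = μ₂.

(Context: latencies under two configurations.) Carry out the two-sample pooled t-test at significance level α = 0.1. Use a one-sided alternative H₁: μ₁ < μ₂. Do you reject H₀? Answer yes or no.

x̄₁=55.440, s₁=4.950, n₁=25
x̄₂=57.800, s₂=6.690, n₂=25
s_p² = [24·4.950² + 24·6.690²]/48 = 34.6283
SE = √(s_p²·(1/25+1/25)) = 1.6644
t = (55.440−57.800)/1.6644 = -1.4179
df = 48
p-value (one-sided, H₁ less) = 0.08134
At α=0.1: p < α → reject H₀

reject H₀: yes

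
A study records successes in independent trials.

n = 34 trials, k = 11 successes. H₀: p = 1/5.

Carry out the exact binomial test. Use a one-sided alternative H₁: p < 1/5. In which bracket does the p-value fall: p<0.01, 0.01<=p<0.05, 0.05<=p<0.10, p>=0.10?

Exact binomial: n=34, k=11, p₀=1/5=0.2000
P(X≤11) from Σ C(n,i)·p₀^i·(1−p₀)^(n−i)
p-value (one-sided, H₁ less) = 0.97256
→ bracket: p>=0.10

p-value bracket: p>=0.10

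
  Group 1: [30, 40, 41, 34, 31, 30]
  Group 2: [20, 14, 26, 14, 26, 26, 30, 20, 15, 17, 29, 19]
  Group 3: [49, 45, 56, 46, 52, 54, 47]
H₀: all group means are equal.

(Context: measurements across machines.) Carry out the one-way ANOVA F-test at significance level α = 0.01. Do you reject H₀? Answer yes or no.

Group means [34.33, 21.33, 49.86], grand mean 32.440
SSB = Σnᵢ(x̄ᵢ−x̄)² = 3625.303; SSW = ΣΣ(x−x̄ᵢ)² = 606.857
MSB = 3625.303/2 = 1812.6514; MSW = 606.857/22 = 27.5844
F = MSB/MSW = 65.7129
df = (2, 22)
p-value (upper-tail) = 0.00000
At α=0.01: p < α → reject H₀

reject H₀: yes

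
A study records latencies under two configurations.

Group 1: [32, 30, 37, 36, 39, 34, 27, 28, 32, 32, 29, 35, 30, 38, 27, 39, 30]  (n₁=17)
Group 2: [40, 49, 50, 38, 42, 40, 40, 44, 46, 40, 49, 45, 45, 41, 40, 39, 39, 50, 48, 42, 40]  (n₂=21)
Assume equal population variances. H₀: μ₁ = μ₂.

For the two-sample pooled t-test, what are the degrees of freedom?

df = n₁ + n₂ − 2 = 17 + 21 − 2 = 36

degrees of freedom = 36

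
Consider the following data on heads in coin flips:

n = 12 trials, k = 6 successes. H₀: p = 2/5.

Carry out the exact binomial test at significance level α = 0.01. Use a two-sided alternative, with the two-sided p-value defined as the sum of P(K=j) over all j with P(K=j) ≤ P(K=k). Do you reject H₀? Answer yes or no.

Exact binomial: n=12, k=6, p₀=2/5=0.4000
P(X=j) = C(n,j)·p₀^j·(1−p₀)^(n−j); p = Σ P(X=j) over j with P(X=j) ≤ P(X=6)
p-value (two-sided) = 0.56013
At α=0.01: p ≥ α → fail to reject H₀

reject H₀: no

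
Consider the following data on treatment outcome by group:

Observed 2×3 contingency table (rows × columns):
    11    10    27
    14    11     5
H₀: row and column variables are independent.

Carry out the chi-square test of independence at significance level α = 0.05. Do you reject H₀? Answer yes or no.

reject H₀: yes

Row totals [48, 30], col totals [25, 21, 32], n=78
χ² = (11−15.38)²/15.38 + (10−12.92)²/12.92 + (27−19.69)²/19.69 + (14−9.62)²/9.62 + (11−8.08)²/8.08 + (5−12.31)²/12.31 = 12.0188
df = 2
p-value (upper-tail) = 0.00246
At α=0.05: p < α → reject H₀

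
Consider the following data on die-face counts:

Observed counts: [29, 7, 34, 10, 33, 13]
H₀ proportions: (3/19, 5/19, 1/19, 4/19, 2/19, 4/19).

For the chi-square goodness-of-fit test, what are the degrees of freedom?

degrees of freedom = 5

df = k − 1 = 6 − 1 = 5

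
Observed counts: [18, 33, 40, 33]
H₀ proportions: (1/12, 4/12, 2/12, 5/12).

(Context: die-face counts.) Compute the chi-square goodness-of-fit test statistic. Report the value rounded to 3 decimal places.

test statistic = 32.198

n = 124; E_i = n·p_i = [10.33, 41.33, 20.67, 51.67]
χ² = (18−10.33)²/10.33 + (33−41.33)²/41.33 + (40−20.67)²/20.67 + (33−51.67)²/51.67 = 32.1984
df = 3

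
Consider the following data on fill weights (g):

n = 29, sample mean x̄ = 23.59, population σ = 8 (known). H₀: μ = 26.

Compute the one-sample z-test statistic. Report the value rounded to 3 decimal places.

test statistic = -1.622

SE = σ/√n = 8/√29 = 1.4856
z = (x̄−μ₀)/SE = (23.59−26)/1.4856 = -1.6223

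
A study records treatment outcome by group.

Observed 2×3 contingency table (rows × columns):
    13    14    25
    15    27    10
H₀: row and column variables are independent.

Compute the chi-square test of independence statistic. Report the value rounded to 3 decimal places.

test statistic = 10.693

Row totals [52, 52], col totals [28, 41, 35], n=104
χ² = (13−14.00)²/14.00 + (14−20.50)²/20.50 + (25−17.50)²/17.50 + (15−14.00)²/14.00 + (27−20.50)²/20.50 + (10−17.50)²/17.50 = 10.6934
df = 2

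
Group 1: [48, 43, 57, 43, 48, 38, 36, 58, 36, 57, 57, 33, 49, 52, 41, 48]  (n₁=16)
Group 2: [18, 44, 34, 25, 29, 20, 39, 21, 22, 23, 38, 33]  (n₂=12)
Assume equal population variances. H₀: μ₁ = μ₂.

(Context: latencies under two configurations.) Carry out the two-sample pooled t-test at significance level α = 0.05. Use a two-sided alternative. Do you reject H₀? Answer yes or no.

x̄₁=46.500, s₁=8.311, n₁=16
x̄₂=28.833, s₂=8.601, n₂=12
s_p² = [15·8.311² + 11·8.601²]/26 = 71.1410
SE = √(s_p²·(1/16+1/12)) = 3.2210
t = (46.500−28.833)/3.2210 = 5.4849
df = 26
p-value (two-sided) = 0.00001
At α=0.05: p < α → reject H₀

reject H₀: yes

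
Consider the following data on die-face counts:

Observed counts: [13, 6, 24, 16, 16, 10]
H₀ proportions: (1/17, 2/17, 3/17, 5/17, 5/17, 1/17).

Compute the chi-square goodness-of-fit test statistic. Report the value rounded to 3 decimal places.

n = 85; E_i = n·p_i = [5.00, 10.00, 15.00, 25.00, 25.00, 5.00]
χ² = (13−5.00)²/5.00 + (6−10.00)²/10.00 + (24−15.00)²/15.00 + (16−25.00)²/25.00 + (16−25.00)²/25.00 + (10−5.00)²/5.00 = 31.2800
df = 5

test statistic = 31.280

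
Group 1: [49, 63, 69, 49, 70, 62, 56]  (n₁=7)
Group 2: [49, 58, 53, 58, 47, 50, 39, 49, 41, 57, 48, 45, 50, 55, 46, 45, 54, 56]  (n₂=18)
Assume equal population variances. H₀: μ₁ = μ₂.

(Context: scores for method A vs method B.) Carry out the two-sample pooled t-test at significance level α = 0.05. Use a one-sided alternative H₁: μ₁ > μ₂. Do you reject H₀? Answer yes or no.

reject H₀: yes

x̄₁=59.714, s₁=8.674, n₁=7
x̄₂=50.000, s₂=5.667, n₂=18
s_p² = [6·8.674² + 17·5.667²]/23 = 43.3665
SE = √(s_p²·(1/7+1/18)) = 2.9333
t = (59.714−50.000)/2.9333 = 3.3117
df = 23
p-value (one-sided, H₁ greater) = 0.00152
At α=0.05: p < α → reject H₀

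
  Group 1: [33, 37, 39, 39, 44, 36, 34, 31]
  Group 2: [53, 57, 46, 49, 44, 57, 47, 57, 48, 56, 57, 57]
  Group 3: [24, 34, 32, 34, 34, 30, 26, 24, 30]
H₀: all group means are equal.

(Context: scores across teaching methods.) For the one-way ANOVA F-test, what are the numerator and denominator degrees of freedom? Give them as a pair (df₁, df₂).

k = 3 groups, N = 29 total
df = (k−1, N−k) = (3−1, 29−3) = (2, 26)

degrees of freedom = [2, 26]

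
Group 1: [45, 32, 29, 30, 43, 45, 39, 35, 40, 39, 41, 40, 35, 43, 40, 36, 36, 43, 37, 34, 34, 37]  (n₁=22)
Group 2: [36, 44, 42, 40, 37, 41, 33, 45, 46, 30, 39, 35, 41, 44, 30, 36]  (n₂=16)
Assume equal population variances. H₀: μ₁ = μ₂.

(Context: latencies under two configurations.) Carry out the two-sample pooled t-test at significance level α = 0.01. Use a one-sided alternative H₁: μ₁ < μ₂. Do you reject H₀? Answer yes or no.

x̄₁=37.864, s₁=4.560, n₁=22
x̄₂=38.688, s₂=5.082, n₂=16
s_p² = [21·4.560² + 15·5.082²]/36 = 22.8897
SE = √(s_p²·(1/22+1/16)) = 1.5720
t = (37.864−38.688)/1.5720 = -0.5241
df = 36
p-value (one-sided, H₁ less) = 0.30171
At α=0.01: p ≥ α → fail to reject H₀

reject H₀: no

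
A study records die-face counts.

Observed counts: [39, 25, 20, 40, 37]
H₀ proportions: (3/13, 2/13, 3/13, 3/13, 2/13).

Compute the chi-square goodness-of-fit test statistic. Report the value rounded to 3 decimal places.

test statistic = 14.271

n = 161; E_i = n·p_i = [37.15, 24.77, 37.15, 37.15, 24.77]
χ² = (39−37.15)²/37.15 + (25−24.77)²/24.77 + (20−37.15)²/37.15 + (40−37.15)²/37.15 + (37−24.77)²/24.77 = 14.2712
df = 4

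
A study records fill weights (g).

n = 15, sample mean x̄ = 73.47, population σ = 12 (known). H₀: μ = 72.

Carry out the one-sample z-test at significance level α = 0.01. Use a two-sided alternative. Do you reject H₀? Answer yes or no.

SE = σ/√n = 12/√15 = 3.0984
z = (x̄−μ₀)/SE = (73.47−72)/3.0984 = 0.4744
p-value (two-sided) = 0.63519
At α=0.01: p ≥ α → fail to reject H₀

reject H₀: no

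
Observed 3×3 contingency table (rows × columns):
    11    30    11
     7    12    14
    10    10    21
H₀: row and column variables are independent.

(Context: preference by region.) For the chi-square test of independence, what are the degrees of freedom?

df = (r−1)(c−1) = (3−1)·(3−1) = 4

degrees of freedom = 4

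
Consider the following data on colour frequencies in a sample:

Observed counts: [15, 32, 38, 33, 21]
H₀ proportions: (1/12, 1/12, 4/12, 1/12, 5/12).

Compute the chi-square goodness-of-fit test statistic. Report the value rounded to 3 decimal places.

test statistic = 101.622

n = 139; E_i = n·p_i = [11.58, 11.58, 46.33, 11.58, 57.92]
χ² = (15−11.58)²/11.58 + (32−11.58)²/11.58 + (38−46.33)²/46.33 + (33−11.58)²/11.58 + (21−57.92)²/57.92 = 101.6216
df = 4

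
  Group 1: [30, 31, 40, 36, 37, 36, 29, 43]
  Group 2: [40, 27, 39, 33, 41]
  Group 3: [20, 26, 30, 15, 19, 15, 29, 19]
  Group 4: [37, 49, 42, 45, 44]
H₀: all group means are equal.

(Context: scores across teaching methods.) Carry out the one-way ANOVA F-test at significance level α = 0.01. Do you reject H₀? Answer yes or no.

Group means [35.25, 36.00, 21.62, 43.40], grand mean 32.769
SSB = Σnᵢ(x̄ᵢ−x̄)² = 1660.040; SSW = ΣΣ(x−x̄ᵢ)² = 636.575
MSB = 1660.040/3 = 553.3468; MSW = 636.575/22 = 28.9352
F = MSB/MSW = 19.1236
df = (3, 22)
p-value (upper-tail) = 0.00000
At α=0.01: p < α → reject H₀

reject H₀: yes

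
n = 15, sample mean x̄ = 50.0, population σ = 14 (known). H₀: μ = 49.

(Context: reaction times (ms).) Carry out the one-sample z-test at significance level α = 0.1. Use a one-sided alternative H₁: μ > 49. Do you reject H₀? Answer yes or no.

SE = σ/√n = 14/√15 = 3.6148
z = (x̄−μ₀)/SE = (50.0−49)/3.6148 = 0.2766
p-value (one-sided, H₁ greater) = 0.39103
At α=0.1: p ≥ α → fail to reject H₀

reject H₀: no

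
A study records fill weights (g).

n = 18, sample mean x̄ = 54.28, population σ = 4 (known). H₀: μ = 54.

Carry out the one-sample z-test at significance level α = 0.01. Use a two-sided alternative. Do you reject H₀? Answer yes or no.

reject H₀: no

SE = σ/√n = 4/√18 = 0.9428
z = (x̄−μ₀)/SE = (54.28−54)/0.9428 = 0.2970
p-value (two-sided) = 0.76648
At α=0.01: p ≥ α → fail to reject H₀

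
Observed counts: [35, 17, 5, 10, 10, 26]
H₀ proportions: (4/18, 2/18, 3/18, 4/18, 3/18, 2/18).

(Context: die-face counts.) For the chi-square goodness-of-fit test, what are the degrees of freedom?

df = k − 1 = 6 − 1 = 5

degrees of freedom = 5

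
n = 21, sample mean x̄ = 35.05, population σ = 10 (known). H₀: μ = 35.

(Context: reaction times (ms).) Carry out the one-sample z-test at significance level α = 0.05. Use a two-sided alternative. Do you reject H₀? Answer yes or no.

reject H₀: no

SE = σ/√n = 10/√21 = 2.1822
z = (x̄−μ₀)/SE = (35.05−35)/2.1822 = 0.0229
p-value (two-sided) = 0.98172
At α=0.05: p ≥ α → fail to reject H₀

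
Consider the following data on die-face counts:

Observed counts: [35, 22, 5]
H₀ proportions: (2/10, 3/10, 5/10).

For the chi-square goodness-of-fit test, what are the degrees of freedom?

df = k − 1 = 3 − 1 = 2

degrees of freedom = 2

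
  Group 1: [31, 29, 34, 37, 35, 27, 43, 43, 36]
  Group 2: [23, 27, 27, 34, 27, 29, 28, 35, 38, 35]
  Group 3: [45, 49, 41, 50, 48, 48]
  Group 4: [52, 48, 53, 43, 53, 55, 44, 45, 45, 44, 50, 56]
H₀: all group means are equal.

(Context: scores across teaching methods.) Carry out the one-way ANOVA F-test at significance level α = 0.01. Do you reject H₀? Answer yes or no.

reject H₀: yes

Group means [35.00, 30.30, 46.83, 49.00], grand mean 40.189
SSB = Σnᵢ(x̄ᵢ−x̄)² = 2416.742; SSW = ΣΣ(x−x̄ᵢ)² = 760.933
MSB = 2416.742/3 = 805.5808; MSW = 760.933/33 = 23.0586
F = MSB/MSW = 34.9363
df = (3, 33)
p-value (upper-tail) = 0.00000
At α=0.01: p < α → reject H₀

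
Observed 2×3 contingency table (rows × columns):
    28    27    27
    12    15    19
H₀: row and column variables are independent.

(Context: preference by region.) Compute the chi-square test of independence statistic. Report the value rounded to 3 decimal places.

test statistic = 1.189

Row totals [82, 46], col totals [40, 42, 46], n=128
χ² = (28−25.62)²/25.62 + (27−26.91)²/26.91 + (27−29.47)²/29.47 + (12−14.38)²/14.38 + (15−15.09)²/15.09 + (19−16.53)²/16.53 = 1.1889
df = 2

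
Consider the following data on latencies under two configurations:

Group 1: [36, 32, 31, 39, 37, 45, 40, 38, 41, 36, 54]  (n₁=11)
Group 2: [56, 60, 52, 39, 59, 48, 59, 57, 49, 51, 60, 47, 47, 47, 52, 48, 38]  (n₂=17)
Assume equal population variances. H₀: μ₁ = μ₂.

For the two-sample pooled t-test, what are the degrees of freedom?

degrees of freedom = 26

df = n₁ + n₂ − 2 = 11 + 17 − 2 = 26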